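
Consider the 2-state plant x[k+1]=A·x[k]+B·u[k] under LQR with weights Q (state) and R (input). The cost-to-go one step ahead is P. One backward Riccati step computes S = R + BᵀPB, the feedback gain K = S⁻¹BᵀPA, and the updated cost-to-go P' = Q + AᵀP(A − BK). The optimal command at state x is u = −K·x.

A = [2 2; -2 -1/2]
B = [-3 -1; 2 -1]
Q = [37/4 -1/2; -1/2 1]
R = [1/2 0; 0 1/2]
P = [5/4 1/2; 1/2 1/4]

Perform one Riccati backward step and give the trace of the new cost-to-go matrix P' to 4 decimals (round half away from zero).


10.6591

BᵀP = [-2.7500 -1.0000; -1.7500 -0.7500]
S = R + BᵀPB = [1/2 0; 0 1/2] + [6.2500 3.7500; 3.7500 2.5000] = [6.7500 3.7500; 3.7500 3.0000]
BᵀPA = [-3.5000 -5.0000; -2.0000 -3.1250]
K = S⁻¹·BᵀPA = [-0.4848 -0.5303; -0.0606 -0.3788]
A−BK = [0.4848 0.0303; -1.0909 0.1818]
AᵀP(A−BK) = [0.1818 0.1364; 0.1364 0.2273]
P' = Q + AᵀP(A−BK) = [9.4318 -0.3636; -0.3636 1.2273]
tr(P') = 10.6591


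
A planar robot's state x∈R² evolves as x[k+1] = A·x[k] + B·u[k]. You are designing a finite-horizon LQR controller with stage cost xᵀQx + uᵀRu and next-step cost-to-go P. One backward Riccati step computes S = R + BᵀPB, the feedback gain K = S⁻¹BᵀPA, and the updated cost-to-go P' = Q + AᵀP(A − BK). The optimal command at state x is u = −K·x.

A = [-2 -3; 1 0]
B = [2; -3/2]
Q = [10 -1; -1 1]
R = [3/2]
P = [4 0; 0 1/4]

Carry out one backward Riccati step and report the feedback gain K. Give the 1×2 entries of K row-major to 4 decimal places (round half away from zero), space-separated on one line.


-0.9066 -1.3287

BᵀP = [8.0000 -0.3750]
S = R + BᵀPB = [3/2] + [16.5625] = [18.0625]
BᵀPA = [-16.3750 -24.0000]
K = S⁻¹·BᵀPA = [-0.9066 -1.3287]
A−BK = [-0.1869 -0.3426; -0.3599 -1.9931]
AᵀP(A−BK) = [1.4048 2.2422; 2.2422 4.1107]
P' = Q + AᵀP(A−BK) = [11.4048 1.2422; 1.2422 5.1107]
tr(P') = 16.5156


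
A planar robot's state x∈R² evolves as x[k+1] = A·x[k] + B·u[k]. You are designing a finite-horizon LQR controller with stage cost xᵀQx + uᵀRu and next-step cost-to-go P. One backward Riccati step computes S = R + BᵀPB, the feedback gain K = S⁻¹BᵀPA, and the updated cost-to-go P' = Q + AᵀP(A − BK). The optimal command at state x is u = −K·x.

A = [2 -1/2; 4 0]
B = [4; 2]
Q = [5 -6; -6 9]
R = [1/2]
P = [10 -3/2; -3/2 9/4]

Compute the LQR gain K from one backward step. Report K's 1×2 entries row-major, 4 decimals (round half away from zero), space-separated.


0.4674 -0.1271

BᵀP = [37.0000 -1.5000]
S = R + BᵀPB = [1/2] + [145.0000] = [145.5000]
BᵀPA = [68.0000 -18.5000]
K = S⁻¹·BᵀPA = [0.4674 -0.1271]
A−BK = [0.1306 0.0086; 3.0653 0.2543]
AᵀP(A−BK) = [20.2199 1.6460; 1.6460 0.1478]
P' = Q + AᵀP(A−BK) = [25.2199 -4.3540; -4.3540 9.1478]
tr(P') = 34.3677


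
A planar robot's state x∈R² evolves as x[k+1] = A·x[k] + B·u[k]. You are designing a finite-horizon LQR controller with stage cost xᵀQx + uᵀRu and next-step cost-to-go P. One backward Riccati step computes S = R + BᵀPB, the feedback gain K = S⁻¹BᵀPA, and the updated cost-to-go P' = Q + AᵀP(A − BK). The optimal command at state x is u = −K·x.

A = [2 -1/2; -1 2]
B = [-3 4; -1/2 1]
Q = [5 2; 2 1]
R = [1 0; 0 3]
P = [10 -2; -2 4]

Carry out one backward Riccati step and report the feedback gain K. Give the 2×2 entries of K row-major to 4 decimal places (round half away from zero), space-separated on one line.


BᵀP = [-29.0000 4.0000; 38.0000 -4.0000]
S = R + BᵀPB = [1 0; 0 3] + [85.0000 -112.0000; -112.0000 148.0000] = [86.0000 -112.0000; -112.0000 151.0000]
BᵀPA = [-62.0000 22.5000; 80.0000 -27.0000]
K = S⁻¹·BᵀPA = [-0.9095 0.8450; -0.1448 0.4480]
A−BK = [-0.1493 0.2432; -1.3100 1.9745]
AᵀP(A−BK) = [7.1946 -10.4457; -10.4457 15.5820]
P' = Q + AᵀP(A−BK) = [12.1946 -8.4457; -8.4457 16.5820]
tr(P') = 28.7766

-0.9095 0.8450 -0.1448 0.4480


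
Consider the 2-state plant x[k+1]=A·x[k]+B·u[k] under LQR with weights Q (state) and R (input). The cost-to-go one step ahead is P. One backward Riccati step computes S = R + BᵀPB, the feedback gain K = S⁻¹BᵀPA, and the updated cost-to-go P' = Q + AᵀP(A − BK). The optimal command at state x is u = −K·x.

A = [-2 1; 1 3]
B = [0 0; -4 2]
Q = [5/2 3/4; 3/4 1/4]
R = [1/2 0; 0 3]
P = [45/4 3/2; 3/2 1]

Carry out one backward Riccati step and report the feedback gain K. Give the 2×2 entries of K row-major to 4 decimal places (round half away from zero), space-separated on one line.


0.4660 -1.0485 -0.0388 0.0874

BᵀP = [-6.0000 -4.0000; 3.0000 2.0000]
S = R + BᵀPB = [1/2 0; 0 3] + [16.0000 -8.0000; -8.0000 4.0000] = [16.5000 -8.0000; -8.0000 7.0000]
BᵀPA = [8.0000 -18.0000; -4.0000 9.0000]
K = S⁻¹·BᵀPA = [0.4660 -1.0485; -0.0388 0.0874]
A−BK = [-2.0000 1.0000; 2.9417 -1.3689]
AᵀP(A−BK) = [36.1165 -18.2621; -18.2621 9.5898]
P' = Q + AᵀP(A−BK) = [38.6165 -17.5121; -17.5121 9.8398]
tr(P') = 48.4563


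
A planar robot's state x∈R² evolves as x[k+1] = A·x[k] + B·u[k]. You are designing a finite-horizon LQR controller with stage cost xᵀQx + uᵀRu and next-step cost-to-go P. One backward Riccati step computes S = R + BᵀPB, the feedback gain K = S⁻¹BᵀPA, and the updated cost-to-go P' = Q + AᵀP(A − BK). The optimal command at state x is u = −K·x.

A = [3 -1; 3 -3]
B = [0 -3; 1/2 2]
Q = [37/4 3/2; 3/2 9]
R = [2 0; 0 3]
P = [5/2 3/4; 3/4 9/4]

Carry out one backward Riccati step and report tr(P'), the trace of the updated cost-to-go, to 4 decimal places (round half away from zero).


BᵀP = [0.3750 1.1250; -6.0000 2.2500]
S = R + BᵀPB = [2 0; 0 3] + [0.5625 1.1250; 1.1250 22.5000] = [2.5625 1.1250; 1.1250 25.5000]
BᵀPA = [4.5000 -3.7500; -11.2500 -0.7500]
K = S⁻¹·BᵀPA = [1.9883 -1.4792; -0.5289 0.0358]
A−BK = [1.4133 -0.8925; 3.0636 -2.3321]
AᵀP(A−BK) = [41.3526 -29.6906; -29.6906 21.7301]
P' = Q + AᵀP(A−BK) = [50.6026 -28.1906; -28.1906 30.7301]
tr(P') = 81.3327

81.3327


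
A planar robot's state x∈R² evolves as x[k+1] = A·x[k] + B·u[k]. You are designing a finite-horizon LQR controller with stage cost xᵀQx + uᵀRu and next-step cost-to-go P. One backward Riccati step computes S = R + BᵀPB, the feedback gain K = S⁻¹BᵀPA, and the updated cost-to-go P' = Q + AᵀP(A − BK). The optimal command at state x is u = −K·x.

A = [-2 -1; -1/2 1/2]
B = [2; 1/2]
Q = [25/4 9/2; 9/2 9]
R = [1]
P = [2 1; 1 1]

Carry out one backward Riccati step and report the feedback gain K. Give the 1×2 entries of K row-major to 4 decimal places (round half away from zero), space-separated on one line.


-0.9111 -0.2889

BᵀP = [4.5000 2.5000]
S = R + BᵀPB = [1] + [10.2500] = [11.2500]
BᵀPA = [-10.2500 -3.2500]
K = S⁻¹·BᵀPA = [-0.9111 -0.2889]
A−BK = [-0.1778 -0.4222; -0.0444 0.6444]
AᵀP(A−BK) = [0.9111 0.2889; 0.2889 0.3111]
P' = Q + AᵀP(A−BK) = [7.1611 4.7889; 4.7889 9.3111]
tr(P') = 16.4722


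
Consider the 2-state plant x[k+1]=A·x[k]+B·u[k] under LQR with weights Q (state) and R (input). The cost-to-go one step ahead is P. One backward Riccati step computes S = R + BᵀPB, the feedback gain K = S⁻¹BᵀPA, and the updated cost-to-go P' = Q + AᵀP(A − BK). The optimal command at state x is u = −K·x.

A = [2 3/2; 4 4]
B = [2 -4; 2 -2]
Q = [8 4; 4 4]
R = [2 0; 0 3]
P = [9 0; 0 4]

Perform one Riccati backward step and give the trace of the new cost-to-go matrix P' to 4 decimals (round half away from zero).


BᵀP = [18.0000 8.0000; -36.0000 -8.0000]
S = R + BᵀPB = [2 0; 0 3] + [52.0000 -88.0000; -88.0000 160.0000] = [54.0000 -88.0000; -88.0000 163.0000]
BᵀPA = [68.0000 59.0000; -104.0000 -86.0000]
K = S⁻¹·BᵀPA = [1.8261 1.9367; 0.3478 0.5180]
A−BK = [-0.2609 -0.3015; 1.0435 1.1626]
AᵀP(A−BK) = [12.0000 13.1739; 13.1739 14.5307]
P' = Q + AᵀP(A−BK) = [20.0000 17.1739; 17.1739 18.5307]
tr(P') = 38.5307

38.5307


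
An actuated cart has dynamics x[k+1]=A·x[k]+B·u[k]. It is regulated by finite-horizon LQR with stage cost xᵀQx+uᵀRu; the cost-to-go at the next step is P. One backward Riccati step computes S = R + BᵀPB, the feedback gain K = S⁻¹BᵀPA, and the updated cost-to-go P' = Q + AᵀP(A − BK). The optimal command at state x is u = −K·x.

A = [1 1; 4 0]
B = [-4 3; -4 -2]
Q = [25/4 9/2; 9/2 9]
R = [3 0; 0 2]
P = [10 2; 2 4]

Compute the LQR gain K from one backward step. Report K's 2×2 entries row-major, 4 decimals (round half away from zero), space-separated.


BᵀP = [-48.0000 -24.0000; 26.0000 -2.0000]
S = R + BᵀPB = [3 0; 0 2] + [288.0000 -96.0000; -96.0000 82.0000] = [291.0000 -96.0000; -96.0000 84.0000]
BᵀPA = [-144.0000 -48.0000; 18.0000 26.0000]
K = S⁻¹·BᵀPA = [-0.6809 -0.1009; -0.5638 0.1942]
A−BK = [-0.0319 0.0138; 0.1489 -0.0150]
AᵀP(A−BK) = [2.1064 -0.0213; -0.0213 0.1080]
P' = Q + AᵀP(A−BK) = [8.3564 4.4787; 4.4787 9.1080]
tr(P') = 17.4643

-0.6809 -0.1009 -0.5638 0.1942


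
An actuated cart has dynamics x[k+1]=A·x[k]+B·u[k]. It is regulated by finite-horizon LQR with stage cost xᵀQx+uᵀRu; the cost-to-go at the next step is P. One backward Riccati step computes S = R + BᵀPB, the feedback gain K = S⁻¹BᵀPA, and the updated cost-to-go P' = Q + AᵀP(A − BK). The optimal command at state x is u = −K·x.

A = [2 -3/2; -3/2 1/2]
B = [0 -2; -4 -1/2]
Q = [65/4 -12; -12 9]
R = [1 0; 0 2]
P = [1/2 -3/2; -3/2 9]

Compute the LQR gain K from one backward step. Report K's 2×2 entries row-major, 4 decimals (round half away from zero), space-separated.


0.4687 -0.1964 -0.3268 0.2473

BᵀP = [6.0000 -36.0000; -0.2500 -1.5000]
S = R + BᵀPB = [1 0; 0 2] + [144.0000 6.0000; 6.0000 1.2500] = [145.0000 6.0000; 6.0000 3.2500]
BᵀPA = [66.0000 -27.0000; 1.7500 -0.3750]
K = S⁻¹·BᵀPA = [0.4687 -0.1964; -0.3268 0.2473]
A−BK = [1.3464 -1.0055; 0.2114 -0.1621]
AᵀP(A−BK) = [0.8880 -0.5928; -0.5928 0.4139]
P' = Q + AᵀP(A−BK) = [17.1380 -12.5928; -12.5928 9.4139]
tr(P') = 26.5519


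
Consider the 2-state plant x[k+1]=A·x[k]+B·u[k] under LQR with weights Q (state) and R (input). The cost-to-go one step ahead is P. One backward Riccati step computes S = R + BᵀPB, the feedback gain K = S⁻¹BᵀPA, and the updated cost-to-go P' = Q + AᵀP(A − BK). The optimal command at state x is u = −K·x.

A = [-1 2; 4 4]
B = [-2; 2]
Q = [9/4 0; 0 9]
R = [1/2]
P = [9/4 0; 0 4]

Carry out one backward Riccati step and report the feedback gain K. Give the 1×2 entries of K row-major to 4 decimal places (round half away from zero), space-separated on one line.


1.4314 0.9020

BᵀP = [-4.5000 8.0000]
S = R + BᵀPB = [1/2] + [25.0000] = [25.5000]
BᵀPA = [36.5000 23.0000]
K = S⁻¹·BᵀPA = [1.4314 0.9020]
A−BK = [1.8627 3.8039; 1.1373 2.1961]
AᵀP(A−BK) = [14.0049 26.5784; 26.5784 52.2549]
P' = Q + AᵀP(A−BK) = [16.2549 26.5784; 26.5784 61.2549]
tr(P') = 77.5098


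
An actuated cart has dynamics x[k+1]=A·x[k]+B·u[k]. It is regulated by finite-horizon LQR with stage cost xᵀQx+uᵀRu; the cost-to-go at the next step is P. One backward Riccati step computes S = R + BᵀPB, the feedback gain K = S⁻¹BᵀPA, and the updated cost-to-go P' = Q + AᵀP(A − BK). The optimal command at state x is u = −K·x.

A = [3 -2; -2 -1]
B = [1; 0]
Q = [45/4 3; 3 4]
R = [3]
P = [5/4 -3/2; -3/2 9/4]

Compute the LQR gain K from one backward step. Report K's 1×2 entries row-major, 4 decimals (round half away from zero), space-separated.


BᵀP = [1.2500 -1.5000]
S = R + BᵀPB = [3] + [1.2500] = [4.2500]
BᵀPA = [6.7500 -1.0000]
K = S⁻¹·BᵀPA = [1.5882 -0.2353]
A−BK = [1.4118 -1.7647; -2.0000 -1.0000]
AᵀP(A−BK) = [27.5294 -2.9118; -2.9118 1.0147]
P' = Q + AᵀP(A−BK) = [38.7794 0.0882; 0.0882 5.0147]
tr(P') = 43.7941

1.5882 -0.2353


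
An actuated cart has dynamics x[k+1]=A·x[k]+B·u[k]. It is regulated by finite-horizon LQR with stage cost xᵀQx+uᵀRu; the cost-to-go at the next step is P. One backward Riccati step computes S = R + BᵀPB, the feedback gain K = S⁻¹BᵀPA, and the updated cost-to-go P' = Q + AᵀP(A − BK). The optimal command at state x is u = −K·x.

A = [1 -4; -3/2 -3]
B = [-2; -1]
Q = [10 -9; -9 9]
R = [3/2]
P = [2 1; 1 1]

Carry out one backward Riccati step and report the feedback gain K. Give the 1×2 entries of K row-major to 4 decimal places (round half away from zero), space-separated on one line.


BᵀP = [-5.0000 -3.0000]
S = R + BᵀPB = [3/2] + [13.0000] = [14.5000]
BᵀPA = [-0.5000 29.0000]
K = S⁻¹·BᵀPA = [-0.0345 2.0000]
A−BK = [0.9310 0.0000; -1.5345 -1.0000]
AᵀP(A−BK) = [1.2328 0.5000; 0.5000 7.0000]
P' = Q + AᵀP(A−BK) = [11.2328 -8.5000; -8.5000 16.0000]
tr(P') = 27.2328

-0.0345 2.0000


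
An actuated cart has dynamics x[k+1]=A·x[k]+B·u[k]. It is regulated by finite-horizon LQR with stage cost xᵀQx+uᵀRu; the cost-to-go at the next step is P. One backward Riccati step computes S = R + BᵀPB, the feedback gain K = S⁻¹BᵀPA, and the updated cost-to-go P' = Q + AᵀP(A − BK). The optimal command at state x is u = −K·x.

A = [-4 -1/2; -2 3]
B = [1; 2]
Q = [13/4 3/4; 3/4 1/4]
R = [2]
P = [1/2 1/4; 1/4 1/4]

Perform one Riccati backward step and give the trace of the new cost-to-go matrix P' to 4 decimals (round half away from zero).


10.7222

BᵀP = [1.0000 0.7500]
S = R + BᵀPB = [2] + [2.5000] = [4.5000]
BᵀPA = [-5.5000 1.7500]
K = S⁻¹·BᵀPA = [-1.2222 0.3889]
A−BK = [-2.7778 -0.8889; 0.4444 2.2222]
AᵀP(A−BK) = [6.2778 -1.1111; -1.1111 0.9444]
P' = Q + AᵀP(A−BK) = [9.5278 -0.3611; -0.3611 1.1944]
tr(P') = 10.7222


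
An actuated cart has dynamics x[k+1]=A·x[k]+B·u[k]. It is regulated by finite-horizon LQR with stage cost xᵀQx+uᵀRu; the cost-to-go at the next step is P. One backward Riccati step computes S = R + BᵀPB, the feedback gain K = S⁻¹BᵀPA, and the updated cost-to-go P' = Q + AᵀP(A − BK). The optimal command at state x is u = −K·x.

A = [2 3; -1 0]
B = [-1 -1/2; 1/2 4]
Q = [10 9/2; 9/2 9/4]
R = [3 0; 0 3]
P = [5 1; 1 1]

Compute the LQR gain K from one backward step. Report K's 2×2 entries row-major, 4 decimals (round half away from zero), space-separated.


BᵀP = [-4.5000 -0.5000; 1.5000 3.5000]
S = R + BᵀPB = [3 0; 0 3] + [4.2500 0.2500; 0.2500 13.2500] = [7.2500 0.2500; 0.2500 16.2500]
BᵀPA = [-8.5000 -13.5000; -0.5000 4.5000]
K = S⁻¹·BᵀPA = [-1.1720 -1.8726; -0.0127 0.3057]
A−BK = [0.8217 1.2803; -0.3631 -0.2866]
AᵀP(A−BK) = [7.0318 11.2357; 11.2357 18.3439]
P' = Q + AᵀP(A−BK) = [17.0318 15.7357; 15.7357 20.5939]
tr(P') = 37.6258

-1.1720 -1.8726 -0.0127 0.3057


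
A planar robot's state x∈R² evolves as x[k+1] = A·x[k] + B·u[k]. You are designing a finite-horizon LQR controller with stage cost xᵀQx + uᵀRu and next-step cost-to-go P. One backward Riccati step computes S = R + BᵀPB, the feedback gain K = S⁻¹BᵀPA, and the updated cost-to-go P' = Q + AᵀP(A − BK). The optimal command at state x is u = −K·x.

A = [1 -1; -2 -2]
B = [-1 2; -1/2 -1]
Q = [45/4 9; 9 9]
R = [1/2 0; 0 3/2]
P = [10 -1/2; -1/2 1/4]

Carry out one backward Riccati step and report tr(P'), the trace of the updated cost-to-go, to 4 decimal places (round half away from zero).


22.0952

BᵀP = [-9.7500 0.3750; 20.5000 -1.2500]
S = R + BᵀPB = [1/2 0; 0 3/2] + [9.5625 -19.8750; -19.8750 42.2500] = [10.0625 -19.8750; -19.8750 43.7500]
BᵀPA = [-10.5000 9.0000; 23.0000 -18.0000]
K = S⁻¹·BᵀPA = [-0.0498 0.7961; 0.5031 -0.0498]
A−BK = [-0.0560 -0.1044; -1.5218 -1.6517]
AᵀP(A−BK) = [0.9060 0.5038; 0.5038 0.9392]
P' = Q + AᵀP(A−BK) = [12.1560 9.5038; 9.5038 9.9392]
tr(P') = 22.0952


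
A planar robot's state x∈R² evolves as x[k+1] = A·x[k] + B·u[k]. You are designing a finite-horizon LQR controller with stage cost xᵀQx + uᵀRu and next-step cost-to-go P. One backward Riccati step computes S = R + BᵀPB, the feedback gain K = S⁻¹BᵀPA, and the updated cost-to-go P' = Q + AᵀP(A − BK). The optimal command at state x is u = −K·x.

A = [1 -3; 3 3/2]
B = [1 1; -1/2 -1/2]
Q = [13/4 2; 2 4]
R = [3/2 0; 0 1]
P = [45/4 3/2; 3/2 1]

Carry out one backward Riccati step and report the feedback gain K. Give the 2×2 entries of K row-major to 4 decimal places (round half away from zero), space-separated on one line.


0.5094 -1.1321 0.7642 -1.6981

BᵀP = [10.5000 1.0000; 10.5000 1.0000]
S = R + BᵀPB = [3/2 0; 0 1] + [10.0000 10.0000; 10.0000 10.0000] = [11.5000 10.0000; 10.0000 11.0000]
BᵀPA = [13.5000 -30.0000; 13.5000 -30.0000]
K = S⁻¹·BᵀPA = [0.5094 -1.1321; 0.7642 -1.6981]
A−BK = [-0.2736 -0.1698; 3.6368 0.0849]
AᵀP(A−BK) = [12.0566 -2.2925; -2.2925 5.0943]
P' = Q + AᵀP(A−BK) = [15.3066 -0.2925; -0.2925 9.0943]
tr(P') = 24.4009


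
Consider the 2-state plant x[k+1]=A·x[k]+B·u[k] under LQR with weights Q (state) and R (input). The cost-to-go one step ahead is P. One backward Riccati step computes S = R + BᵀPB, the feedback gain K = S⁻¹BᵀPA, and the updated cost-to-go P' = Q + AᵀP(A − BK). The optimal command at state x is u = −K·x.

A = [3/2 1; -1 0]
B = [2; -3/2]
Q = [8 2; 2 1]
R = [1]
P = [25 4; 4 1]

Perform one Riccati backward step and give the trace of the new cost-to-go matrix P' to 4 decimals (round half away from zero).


BᵀP = [44.0000 6.5000]
S = R + BᵀPB = [1] + [78.2500] = [79.2500]
BᵀPA = [59.5000 44.0000]
K = S⁻¹·BᵀPA = [0.7508 0.5552]
A−BK = [-0.0016 -0.1104; 0.1262 0.8328]
AᵀP(A−BK) = [0.5781 0.4653; 0.4653 0.5710]
P' = Q + AᵀP(A−BK) = [8.5781 2.4653; 2.4653 1.5710]
tr(P') = 10.1491

10.1491


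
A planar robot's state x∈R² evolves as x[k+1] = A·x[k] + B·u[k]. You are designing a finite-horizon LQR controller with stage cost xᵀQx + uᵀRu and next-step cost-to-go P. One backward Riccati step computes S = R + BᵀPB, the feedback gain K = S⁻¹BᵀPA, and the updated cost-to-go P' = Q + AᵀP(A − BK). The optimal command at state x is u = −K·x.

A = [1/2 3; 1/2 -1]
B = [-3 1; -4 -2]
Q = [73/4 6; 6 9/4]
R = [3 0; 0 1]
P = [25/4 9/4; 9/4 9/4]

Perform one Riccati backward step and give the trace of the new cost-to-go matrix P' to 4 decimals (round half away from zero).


BᵀP = [-27.7500 -15.7500; 1.7500 -2.2500]
S = R + BᵀPB = [3 0; 0 1] + [146.2500 3.7500; 3.7500 6.2500] = [149.2500 3.7500; 3.7500 7.2500]
BᵀPA = [-21.7500 -67.5000; -0.2500 7.5000]
K = S⁻¹·BᵀPA = [-0.1468 -0.4846; 0.0414 1.2851]
A−BK = [0.0183 0.2612; -0.0042 -0.3680]
AᵀP(A−BK) = [0.0681 0.2823; 0.2823 2.6545]
P' = Q + AᵀP(A−BK) = [18.3181 6.2823; 6.2823 4.9045]
tr(P') = 23.2226

23.2226


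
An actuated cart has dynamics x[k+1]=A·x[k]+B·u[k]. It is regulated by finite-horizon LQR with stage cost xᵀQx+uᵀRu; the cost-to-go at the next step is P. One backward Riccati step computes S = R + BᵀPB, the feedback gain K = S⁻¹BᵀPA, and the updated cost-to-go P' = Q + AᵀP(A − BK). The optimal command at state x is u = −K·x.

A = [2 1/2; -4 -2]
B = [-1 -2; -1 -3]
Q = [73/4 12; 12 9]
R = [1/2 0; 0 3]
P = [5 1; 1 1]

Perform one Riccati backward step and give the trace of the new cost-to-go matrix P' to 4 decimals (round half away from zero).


47.1375

BᵀP = [-6.0000 -2.0000; -13.0000 -5.0000]
S = R + BᵀPB = [1/2 0; 0 3] + [8.0000 18.0000; 18.0000 41.0000] = [8.5000 18.0000; 18.0000 44.0000]
BᵀPA = [-4.0000 1.0000; -6.0000 3.5000]
K = S⁻¹·BᵀPA = [-1.3600 -0.3800; 0.4200 0.2350]
A−BK = [1.4800 0.5900; -4.1000 -1.6750]
AᵀP(A−BK) = [17.0800 6.8900; 6.8900 2.8075]
P' = Q + AᵀP(A−BK) = [35.3300 18.8900; 18.8900 11.8075]
tr(P') = 47.1375


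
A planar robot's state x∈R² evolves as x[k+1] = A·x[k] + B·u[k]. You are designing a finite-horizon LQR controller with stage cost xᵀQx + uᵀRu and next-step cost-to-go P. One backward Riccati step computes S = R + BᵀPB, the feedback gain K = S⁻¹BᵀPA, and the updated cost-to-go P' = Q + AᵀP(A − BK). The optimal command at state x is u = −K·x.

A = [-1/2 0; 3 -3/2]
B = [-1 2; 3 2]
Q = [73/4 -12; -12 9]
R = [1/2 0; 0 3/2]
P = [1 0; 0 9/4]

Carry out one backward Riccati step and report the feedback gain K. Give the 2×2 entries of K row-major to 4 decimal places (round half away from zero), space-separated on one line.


0.8580 -0.3778 0.1816 -0.1659

BᵀP = [-1.0000 6.7500; 2.0000 4.5000]
S = R + BᵀPB = [1/2 0; 0 3/2] + [21.2500 11.5000; 11.5000 13.0000] = [21.7500 11.5000; 11.5000 14.5000]
BᵀPA = [20.7500 -10.1250; 12.5000 -6.7500]
K = S⁻¹·BᵀPA = [0.8580 -0.3778; 0.1816 -0.1659]
A−BK = [-0.0051 -0.0461; 0.0628 -0.0348]
AᵀP(A−BK) = [0.4265 -0.2119; -0.2119 0.1175]
P' = Q + AᵀP(A−BK) = [18.6765 -12.2119; -12.2119 9.1175]
tr(P') = 27.7939


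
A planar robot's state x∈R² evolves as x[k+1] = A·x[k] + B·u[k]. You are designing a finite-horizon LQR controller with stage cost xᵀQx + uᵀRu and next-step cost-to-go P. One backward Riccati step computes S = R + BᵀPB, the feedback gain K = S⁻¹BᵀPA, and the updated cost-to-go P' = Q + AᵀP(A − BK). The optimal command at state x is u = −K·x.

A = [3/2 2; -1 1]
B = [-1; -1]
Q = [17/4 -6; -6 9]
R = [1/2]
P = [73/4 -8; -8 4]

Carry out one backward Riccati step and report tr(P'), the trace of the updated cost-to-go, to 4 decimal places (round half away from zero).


31.3657

BᵀP = [-10.2500 4.0000]
S = R + BᵀPB = [1/2] + [6.2500] = [6.7500]
BᵀPA = [-19.3750 -16.5000]
K = S⁻¹·BᵀPA = [-2.8704 -2.4444]
A−BK = [-1.3704 -0.4444; -3.8704 -1.4444]
AᵀP(A−BK) = [13.4491 7.3889; 7.3889 4.6667]
P' = Q + AᵀP(A−BK) = [17.6991 1.3889; 1.3889 13.6667]
tr(P') = 31.3657


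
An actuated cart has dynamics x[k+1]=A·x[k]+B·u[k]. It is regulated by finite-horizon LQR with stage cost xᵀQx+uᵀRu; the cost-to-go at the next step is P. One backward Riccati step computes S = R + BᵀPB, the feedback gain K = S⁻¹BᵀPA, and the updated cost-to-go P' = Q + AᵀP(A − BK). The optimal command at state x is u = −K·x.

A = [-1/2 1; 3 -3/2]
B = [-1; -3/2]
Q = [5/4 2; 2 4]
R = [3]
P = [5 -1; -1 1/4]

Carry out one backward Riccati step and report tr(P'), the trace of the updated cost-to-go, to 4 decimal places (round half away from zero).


BᵀP = [-3.5000 0.6250]
S = R + BᵀPB = [3] + [2.5625] = [5.5625]
BᵀPA = [3.6250 -4.4375]
K = S⁻¹·BᵀPA = [0.6517 -0.7978]
A−BK = [0.1517 0.2022; 3.9775 -2.6966]
AᵀP(A−BK) = [4.1376 -4.4831; -4.4831 5.0225]
P' = Q + AᵀP(A−BK) = [5.3876 -2.4831; -2.4831 9.0225]
tr(P') = 14.4101

14.4101


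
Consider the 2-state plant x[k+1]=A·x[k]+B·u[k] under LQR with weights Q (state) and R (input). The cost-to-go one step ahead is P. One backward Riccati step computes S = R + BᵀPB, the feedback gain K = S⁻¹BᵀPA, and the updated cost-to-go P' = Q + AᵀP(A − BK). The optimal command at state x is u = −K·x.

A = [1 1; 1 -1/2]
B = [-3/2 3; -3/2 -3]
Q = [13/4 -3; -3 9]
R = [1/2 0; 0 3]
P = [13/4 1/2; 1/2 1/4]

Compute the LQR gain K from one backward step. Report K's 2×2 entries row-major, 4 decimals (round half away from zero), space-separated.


-0.5708 -0.2569 0.0507 0.1728

BᵀP = [-5.6250 -1.1250; 8.2500 0.7500]
S = R + BᵀPB = [1/2 0; 0 3] + [10.1250 -13.5000; -13.5000 22.5000] = [10.6250 -13.5000; -13.5000 25.5000]
BᵀPA = [-6.7500 -5.0625; 9.0000 7.8750]
K = S⁻¹·BᵀPA = [-0.5708 -0.2569; 0.0507 0.1728]
A−BK = [-0.0085 0.0962; 0.2960 -0.3668]
AᵀP(A−BK) = [0.1903 0.0856; 0.0856 0.1510]
P' = Q + AᵀP(A−BK) = [3.4403 -2.9144; -2.9144 9.1510]
tr(P') = 12.5913


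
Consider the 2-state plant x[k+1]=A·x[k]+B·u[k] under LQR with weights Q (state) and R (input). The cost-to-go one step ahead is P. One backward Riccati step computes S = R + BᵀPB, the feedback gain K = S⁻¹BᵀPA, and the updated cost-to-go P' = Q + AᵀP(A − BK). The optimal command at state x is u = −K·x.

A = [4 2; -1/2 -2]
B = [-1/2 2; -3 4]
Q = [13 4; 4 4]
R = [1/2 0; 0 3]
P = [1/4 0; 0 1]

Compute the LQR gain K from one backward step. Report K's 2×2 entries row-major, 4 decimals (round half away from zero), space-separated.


0.4856 0.7102 0.2974 0.0850

BᵀP = [-0.1250 -3.0000; 0.5000 4.0000]
S = R + BᵀPB = [1/2 0; 0 3] + [9.0625 -12.2500; -12.2500 17.0000] = [9.5625 -12.2500; -12.2500 20.0000]
BᵀPA = [1.0000 5.7500; 0.0000 -7.0000]
K = S⁻¹·BᵀPA = [0.4856 0.7102; 0.2974 0.0850]
A−BK = [3.6480 2.1851; -0.2329 -0.2094]
AᵀP(A−BK) = [3.7644 2.2898; 2.2898 1.5114]
P' = Q + AᵀP(A−BK) = [16.7644 6.2898; 6.2898 5.5114]
tr(P') = 22.2758


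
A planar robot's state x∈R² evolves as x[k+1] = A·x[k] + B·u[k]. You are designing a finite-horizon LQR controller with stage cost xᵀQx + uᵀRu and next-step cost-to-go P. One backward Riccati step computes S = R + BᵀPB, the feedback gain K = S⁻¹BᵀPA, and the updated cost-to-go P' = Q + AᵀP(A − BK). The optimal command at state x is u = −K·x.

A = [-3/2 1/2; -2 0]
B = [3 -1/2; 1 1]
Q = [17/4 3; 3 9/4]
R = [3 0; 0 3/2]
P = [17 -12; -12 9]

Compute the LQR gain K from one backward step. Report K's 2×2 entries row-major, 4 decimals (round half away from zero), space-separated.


-0.2627 0.1382 -0.4286 -0.1429

BᵀP = [39.0000 -27.0000; -20.5000 15.0000]
S = R + BᵀPB = [3 0; 0 3/2] + [90.0000 -46.5000; -46.5000 25.2500] = [93.0000 -46.5000; -46.5000 26.7500]
BᵀPA = [-4.5000 19.5000; 0.7500 -10.2500]
K = S⁻¹·BᵀPA = [-0.2627 0.1382; -0.4286 -0.1429]
A−BK = [-0.9263 0.0138; -1.3088 0.0046]
AᵀP(A−BK) = [1.3894 -0.0207; -0.0207 0.0899]
P' = Q + AᵀP(A−BK) = [5.6394 2.9793; 2.9793 2.3399]
tr(P') = 7.9793


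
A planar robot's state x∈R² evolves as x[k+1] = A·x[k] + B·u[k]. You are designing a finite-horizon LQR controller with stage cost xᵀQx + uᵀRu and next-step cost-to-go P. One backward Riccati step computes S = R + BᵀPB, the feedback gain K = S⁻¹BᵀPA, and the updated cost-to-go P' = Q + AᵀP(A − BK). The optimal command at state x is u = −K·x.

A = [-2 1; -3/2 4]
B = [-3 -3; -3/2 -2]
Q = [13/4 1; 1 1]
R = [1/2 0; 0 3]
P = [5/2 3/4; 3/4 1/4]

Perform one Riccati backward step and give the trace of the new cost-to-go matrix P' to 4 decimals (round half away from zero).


BᵀP = [-8.6250 -2.6250; -9.0000 -2.7500]
S = R + BᵀPB = [1/2 0; 0 3] + [29.8125 31.1250; 31.1250 32.5000] = [30.3125 31.1250; 31.1250 35.5000]
BᵀPA = [21.1875 -19.1250; 22.1250 -20.0000]
K = S⁻¹·BᵀPA = [0.5918 -0.5258; 0.1044 -0.1023]
A−BK = [0.0885 -0.8846; -0.4036 3.0066]
AᵀP(A−BK) = [0.2145 -0.2194; -0.2194 0.3964]
P' = Q + AᵀP(A−BK) = [3.4645 0.7806; 0.7806 1.3964]
tr(P') = 4.8609

4.8609


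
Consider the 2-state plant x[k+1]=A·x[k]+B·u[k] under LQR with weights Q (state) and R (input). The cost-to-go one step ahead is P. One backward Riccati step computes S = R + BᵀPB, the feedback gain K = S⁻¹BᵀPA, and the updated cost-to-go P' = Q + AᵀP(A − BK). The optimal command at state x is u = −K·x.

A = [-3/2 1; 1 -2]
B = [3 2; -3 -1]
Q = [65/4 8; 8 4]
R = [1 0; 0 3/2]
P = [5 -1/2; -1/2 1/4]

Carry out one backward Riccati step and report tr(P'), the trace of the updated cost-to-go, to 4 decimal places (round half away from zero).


20.7420

BᵀP = [16.5000 -2.2500; 10.5000 -1.2500]
S = R + BᵀPB = [1 0; 0 3/2] + [56.2500 35.2500; 35.2500 22.2500] = [57.2500 35.2500; 35.2500 23.7500]
BᵀPA = [-27.0000 21.0000; -17.0000 13.0000]
K = S⁻¹·BᵀPA = [-0.3586 0.3458; -0.1836 0.0342]
A−BK = [-0.0571 -0.1057; -0.2593 -0.9285]
AᵀP(A−BK) = [0.1974 -0.0832; -0.0832 0.2946]
P' = Q + AᵀP(A−BK) = [16.4474 7.9168; 7.9168 4.2946]
tr(P') = 20.7420


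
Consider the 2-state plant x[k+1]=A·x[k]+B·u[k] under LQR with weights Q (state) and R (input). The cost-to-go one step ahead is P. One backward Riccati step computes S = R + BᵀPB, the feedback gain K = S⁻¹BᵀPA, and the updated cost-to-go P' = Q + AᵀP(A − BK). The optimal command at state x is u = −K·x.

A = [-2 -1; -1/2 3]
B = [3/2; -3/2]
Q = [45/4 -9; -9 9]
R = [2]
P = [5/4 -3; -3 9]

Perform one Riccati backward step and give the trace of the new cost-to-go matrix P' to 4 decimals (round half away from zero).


26.8598

BᵀP = [6.3750 -18.0000]
S = R + BᵀPB = [2] + [36.5625] = [38.5625]
BᵀPA = [-3.7500 -60.3750]
K = S⁻¹·BᵀPA = [-0.0972 -1.5656]
A−BK = [-1.8541 1.3485; -0.6459 0.6515]
AᵀP(A−BK) = [0.8853 -0.3712; -0.3712 5.7245]
P' = Q + AᵀP(A−BK) = [12.1353 -9.3712; -9.3712 14.7245]
tr(P') = 26.8598


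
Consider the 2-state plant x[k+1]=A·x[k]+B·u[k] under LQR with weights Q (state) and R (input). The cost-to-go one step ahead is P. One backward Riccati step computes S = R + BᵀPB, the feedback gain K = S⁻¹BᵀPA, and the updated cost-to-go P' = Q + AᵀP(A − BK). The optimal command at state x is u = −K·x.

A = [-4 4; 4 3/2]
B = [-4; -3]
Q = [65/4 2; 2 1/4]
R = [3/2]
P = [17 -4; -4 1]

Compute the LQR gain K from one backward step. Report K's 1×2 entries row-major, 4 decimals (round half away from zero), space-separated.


1.4799 -1.0965

BᵀP = [-56.0000 13.0000]
S = R + BᵀPB = [3/2] + [185.0000] = [186.5000]
BᵀPA = [276.0000 -204.5000]
K = S⁻¹·BᵀPA = [1.4799 -1.0965]
A−BK = [1.9196 -0.3861; 8.4397 -1.7895]
AᵀP(A−BK) = [7.5496 -3.3619; -3.3619 2.0127]
P' = Q + AᵀP(A−BK) = [23.7996 -1.3619; -1.3619 2.2627]
tr(P') = 26.0623


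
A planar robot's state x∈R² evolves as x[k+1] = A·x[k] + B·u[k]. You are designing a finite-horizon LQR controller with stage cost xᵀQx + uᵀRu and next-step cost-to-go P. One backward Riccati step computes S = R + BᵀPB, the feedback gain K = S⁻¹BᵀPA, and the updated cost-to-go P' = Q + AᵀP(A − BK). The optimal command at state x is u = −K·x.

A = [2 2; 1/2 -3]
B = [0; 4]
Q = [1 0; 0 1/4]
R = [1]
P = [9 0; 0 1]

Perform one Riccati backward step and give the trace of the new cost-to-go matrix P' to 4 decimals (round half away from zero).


73.7941

BᵀP = [0.0000 4.0000]
S = R + BᵀPB = [1] + [16.0000] = [17.0000]
BᵀPA = [2.0000 -12.0000]
K = S⁻¹·BᵀPA = [0.1176 -0.7059]
A−BK = [2.0000 2.0000; 0.0294 -0.1765]
AᵀP(A−BK) = [36.0147 35.9118; 35.9118 36.5294]
P' = Q + AᵀP(A−BK) = [37.0147 35.9118; 35.9118 36.7794]
tr(P') = 73.7941


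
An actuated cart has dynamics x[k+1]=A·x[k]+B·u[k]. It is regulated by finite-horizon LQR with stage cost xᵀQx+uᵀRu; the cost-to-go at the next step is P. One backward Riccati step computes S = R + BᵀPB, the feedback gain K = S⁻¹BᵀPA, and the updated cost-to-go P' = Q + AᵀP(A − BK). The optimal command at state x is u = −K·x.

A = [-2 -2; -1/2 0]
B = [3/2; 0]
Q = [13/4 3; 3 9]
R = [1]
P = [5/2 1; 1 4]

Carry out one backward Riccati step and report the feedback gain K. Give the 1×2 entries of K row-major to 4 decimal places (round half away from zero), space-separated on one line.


BᵀP = [3.7500 1.5000]
S = R + BᵀPB = [1] + [5.6250] = [6.6250]
BᵀPA = [-8.2500 -7.5000]
K = S⁻¹·BᵀPA = [-1.2453 -1.1321]
A−BK = [-0.1321 -0.3019; -0.5000 0.0000]
AᵀP(A−BK) = [2.7264 1.6604; 1.6604 1.5094]
P' = Q + AᵀP(A−BK) = [5.9764 4.6604; 4.6604 10.5094]
tr(P') = 16.4858

-1.2453 -1.1321


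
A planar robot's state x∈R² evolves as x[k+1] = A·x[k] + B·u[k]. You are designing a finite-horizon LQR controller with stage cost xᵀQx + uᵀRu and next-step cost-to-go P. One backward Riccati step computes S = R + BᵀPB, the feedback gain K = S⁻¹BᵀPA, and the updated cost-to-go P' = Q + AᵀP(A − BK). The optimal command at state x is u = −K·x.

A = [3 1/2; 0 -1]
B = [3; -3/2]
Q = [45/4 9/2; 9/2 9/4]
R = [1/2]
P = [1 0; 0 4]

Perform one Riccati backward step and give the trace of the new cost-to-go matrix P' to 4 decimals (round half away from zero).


19.3311

BᵀP = [3.0000 -6.0000]
S = R + BᵀPB = [1/2] + [18.0000] = [18.5000]
BᵀPA = [9.0000 7.5000]
K = S⁻¹·BᵀPA = [0.4865 0.4054]
A−BK = [1.5405 -0.7162; 0.7297 -0.3919]
AᵀP(A−BK) = [4.6216 -2.1486; -2.1486 1.2095]
P' = Q + AᵀP(A−BK) = [15.8716 2.3514; 2.3514 3.4595]
tr(P') = 19.3311


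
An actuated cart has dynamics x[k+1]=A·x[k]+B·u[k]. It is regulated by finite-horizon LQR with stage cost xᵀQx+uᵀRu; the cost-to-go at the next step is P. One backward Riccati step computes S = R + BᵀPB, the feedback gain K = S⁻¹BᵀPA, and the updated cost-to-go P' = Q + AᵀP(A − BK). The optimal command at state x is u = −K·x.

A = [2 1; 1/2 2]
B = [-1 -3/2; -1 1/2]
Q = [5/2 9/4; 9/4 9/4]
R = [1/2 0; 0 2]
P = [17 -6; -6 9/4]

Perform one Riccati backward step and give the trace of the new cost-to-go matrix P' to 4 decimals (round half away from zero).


6.6178

BᵀP = [-11.0000 3.7500; -28.5000 10.1250]
S = R + BᵀPB = [1/2 0; 0 2] + [7.2500 18.3750; 18.3750 47.8125] = [7.7500 18.3750; 18.3750 49.8125]
BᵀPA = [-20.1250 -3.5000; -51.9375 -8.2500]
K = S⁻¹·BᵀPA = [-0.9942 -0.4700; -0.6759 0.0077]
A−BK = [-0.0081 0.5416; -0.1562 1.5261]
AᵀP(A−BK) = [1.4488 0.1940; 0.1940 0.4190]
P' = Q + AᵀP(A−BK) = [3.9488 2.4440; 2.4440 2.6690]
tr(P') = 6.6178


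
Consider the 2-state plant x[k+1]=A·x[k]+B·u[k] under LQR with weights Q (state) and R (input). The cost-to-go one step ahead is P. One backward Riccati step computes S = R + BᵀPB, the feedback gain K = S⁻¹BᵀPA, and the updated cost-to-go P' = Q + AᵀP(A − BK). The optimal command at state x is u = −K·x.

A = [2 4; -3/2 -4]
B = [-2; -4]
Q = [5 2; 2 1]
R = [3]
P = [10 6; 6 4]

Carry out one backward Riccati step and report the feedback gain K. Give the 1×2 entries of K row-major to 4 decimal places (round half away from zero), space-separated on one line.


-0.2266 -0.3153

BᵀP = [-44.0000 -28.0000]
S = R + BᵀPB = [3] + [200.0000] = [203.0000]
BᵀPA = [-46.0000 -64.0000]
K = S⁻¹·BᵀPA = [-0.2266 -0.3153]
A−BK = [1.5468 3.3695; -2.4064 -5.2611]
AᵀP(A−BK) = [2.5764 5.4975; 5.4975 11.8227]
P' = Q + AᵀP(A−BK) = [7.5764 7.4975; 7.4975 12.8227]
tr(P') = 20.3990


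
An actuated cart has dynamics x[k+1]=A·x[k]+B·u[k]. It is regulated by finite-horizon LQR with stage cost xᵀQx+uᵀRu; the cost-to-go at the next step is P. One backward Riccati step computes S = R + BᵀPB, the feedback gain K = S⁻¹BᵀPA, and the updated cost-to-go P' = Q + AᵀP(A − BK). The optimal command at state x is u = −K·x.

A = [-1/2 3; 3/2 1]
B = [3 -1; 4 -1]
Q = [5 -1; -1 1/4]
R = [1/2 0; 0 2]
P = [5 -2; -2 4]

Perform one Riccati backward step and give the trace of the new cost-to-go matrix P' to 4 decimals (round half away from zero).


33.9302

BᵀP = [7.0000 10.0000; -3.0000 -2.0000]
S = R + BᵀPB = [1/2 0; 0 2] + [61.0000 -17.0000; -17.0000 5.0000] = [61.5000 -17.0000; -17.0000 7.0000]
BᵀPA = [11.5000 31.0000; -1.5000 -11.0000]
K = S⁻¹·BᵀPA = [0.3887 0.2120; 0.7297 -1.0565]
A−BK = [-0.9364 1.3074; 0.6749 -0.9046]
AᵀP(A−BK) = [9.8746 -13.5230; -13.5230 18.8057]
P' = Q + AᵀP(A−BK) = [14.8746 -14.5230; -14.5230 19.0557]
tr(P') = 33.9302


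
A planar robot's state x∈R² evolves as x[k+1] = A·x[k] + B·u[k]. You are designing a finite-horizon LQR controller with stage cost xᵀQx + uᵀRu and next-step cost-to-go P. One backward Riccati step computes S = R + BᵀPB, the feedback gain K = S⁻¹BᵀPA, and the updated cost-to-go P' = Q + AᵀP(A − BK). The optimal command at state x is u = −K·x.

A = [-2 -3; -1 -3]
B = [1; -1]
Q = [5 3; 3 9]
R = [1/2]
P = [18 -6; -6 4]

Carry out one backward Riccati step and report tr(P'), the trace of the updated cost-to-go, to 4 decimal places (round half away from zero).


63.0145

BᵀP = [24.0000 -10.0000]
S = R + BᵀPB = [1/2] + [34.0000] = [34.5000]
BᵀPA = [-38.0000 -42.0000]
K = S⁻¹·BᵀPA = [-1.1014 -1.2174]
A−BK = [-0.8986 -1.7826; -2.1014 -4.2174]
AᵀP(A−BK) = [10.1449 19.7391; 19.7391 38.8696]
P' = Q + AᵀP(A−BK) = [15.1449 22.7391; 22.7391 47.8696]
tr(P') = 63.0145


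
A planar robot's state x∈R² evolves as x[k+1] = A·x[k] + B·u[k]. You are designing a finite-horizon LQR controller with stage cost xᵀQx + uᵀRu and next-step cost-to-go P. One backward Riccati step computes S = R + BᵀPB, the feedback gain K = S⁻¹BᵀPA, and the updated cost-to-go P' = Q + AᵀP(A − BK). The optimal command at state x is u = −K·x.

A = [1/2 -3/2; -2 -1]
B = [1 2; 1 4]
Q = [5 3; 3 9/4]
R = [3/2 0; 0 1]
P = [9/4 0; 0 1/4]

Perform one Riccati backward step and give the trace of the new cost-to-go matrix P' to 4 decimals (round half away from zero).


9.4964

BᵀP = [2.2500 0.2500; 4.5000 1.0000]
S = R + BᵀPB = [3/2 0; 0 1] + [2.5000 5.5000; 5.5000 13.0000] = [4.0000 5.5000; 5.5000 14.0000]
BᵀPA = [0.6250 -3.6250; 0.2500 -7.7500]
K = S⁻¹·BᵀPA = [0.2864 -0.3155; -0.0947 -0.4296]
A−BK = [0.4029 -0.3252; -1.9078 1.0340]
AᵀP(A−BK) = [1.4072 -0.8829; -0.8829 0.8392]
P' = Q + AᵀP(A−BK) = [6.4072 2.1171; 2.1171 3.0892]
tr(P') = 9.4964


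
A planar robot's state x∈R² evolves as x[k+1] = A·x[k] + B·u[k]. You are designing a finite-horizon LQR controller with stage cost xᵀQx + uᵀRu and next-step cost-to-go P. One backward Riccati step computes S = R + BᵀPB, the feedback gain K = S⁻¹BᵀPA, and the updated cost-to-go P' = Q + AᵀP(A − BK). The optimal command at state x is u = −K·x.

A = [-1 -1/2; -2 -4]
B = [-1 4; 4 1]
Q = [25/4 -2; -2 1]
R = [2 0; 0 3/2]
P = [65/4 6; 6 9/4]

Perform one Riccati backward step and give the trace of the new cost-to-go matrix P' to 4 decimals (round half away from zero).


BᵀP = [7.7500 3.0000; 71.0000 26.2500]
S = R + BᵀPB = [2 0; 0 3/2] + [4.2500 34.0000; 34.0000 310.2500] = [6.2500 34.0000; 34.0000 311.7500]
BᵀPA = [-13.7500 -15.8750; -123.5000 -140.5000]
K = S⁻¹·BᵀPA = [-0.1105 -0.2171; -0.3841 -0.4270]
A−BK = [0.4259 0.9909; -1.1739 -2.7046]
AᵀP(A−BK) = [0.2943 0.4048; 0.4048 0.6219]
P' = Q + AᵀP(A−BK) = [6.5443 -1.5952; -1.5952 1.6219]
tr(P') = 8.1663

8.1663


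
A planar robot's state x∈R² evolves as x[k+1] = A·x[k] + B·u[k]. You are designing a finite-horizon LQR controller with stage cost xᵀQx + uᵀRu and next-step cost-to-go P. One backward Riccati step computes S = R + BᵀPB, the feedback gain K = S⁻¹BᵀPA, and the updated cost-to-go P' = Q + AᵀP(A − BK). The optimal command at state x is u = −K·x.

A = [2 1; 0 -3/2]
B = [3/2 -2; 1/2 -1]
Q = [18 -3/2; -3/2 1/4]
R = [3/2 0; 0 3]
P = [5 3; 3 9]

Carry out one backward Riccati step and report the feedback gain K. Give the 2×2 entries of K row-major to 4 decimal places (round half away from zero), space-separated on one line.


0.6977 0.4535 -0.1628 0.4942

BᵀP = [9.0000 9.0000; -13.0000 -15.0000]
S = R + BᵀPB = [3/2 0; 0 3] + [18.0000 -27.0000; -27.0000 41.0000] = [19.5000 -27.0000; -27.0000 44.0000]
BᵀPA = [18.0000 -4.5000; -26.0000 9.5000]
K = S⁻¹·BᵀPA = [0.6977 0.4535; -0.1628 0.4942]
A−BK = [0.6279 1.3081; -0.5116 -1.2326]
AᵀP(A−BK) = [3.2093 5.6860; 5.6860 13.5959]
P' = Q + AᵀP(A−BK) = [21.2093 4.1860; 4.1860 13.8459]
tr(P') = 35.0552


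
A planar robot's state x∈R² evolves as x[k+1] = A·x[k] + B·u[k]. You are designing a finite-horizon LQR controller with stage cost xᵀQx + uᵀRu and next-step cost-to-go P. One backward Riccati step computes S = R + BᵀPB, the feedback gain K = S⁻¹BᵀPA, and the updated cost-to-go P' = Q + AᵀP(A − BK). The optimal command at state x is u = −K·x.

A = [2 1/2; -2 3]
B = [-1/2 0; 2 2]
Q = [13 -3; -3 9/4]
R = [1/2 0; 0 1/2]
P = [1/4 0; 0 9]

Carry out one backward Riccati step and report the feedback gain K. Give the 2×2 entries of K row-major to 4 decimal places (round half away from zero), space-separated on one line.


-0.7040 0.6415 -0.2920 0.8467

BᵀP = [-0.1250 18.0000; 0.0000 18.0000]
S = R + BᵀPB = [1/2 0; 0 1/2] + [36.0625 36.0000; 36.0000 36.0000] = [36.5625 36.0000; 36.0000 36.5000]
BᵀPA = [-36.2500 53.9375; -36.0000 54.0000]
K = S⁻¹·BᵀPA = [-0.7040 0.6415; -0.2920 0.8467]
A−BK = [1.6480 0.8208; -0.0081 0.0235]
AᵀP(A−BK) = [0.9700 -0.0130; -0.0130 0.7376]
P' = Q + AᵀP(A−BK) = [13.9700 -3.0130; -3.0130 2.9876]
tr(P') = 16.9576


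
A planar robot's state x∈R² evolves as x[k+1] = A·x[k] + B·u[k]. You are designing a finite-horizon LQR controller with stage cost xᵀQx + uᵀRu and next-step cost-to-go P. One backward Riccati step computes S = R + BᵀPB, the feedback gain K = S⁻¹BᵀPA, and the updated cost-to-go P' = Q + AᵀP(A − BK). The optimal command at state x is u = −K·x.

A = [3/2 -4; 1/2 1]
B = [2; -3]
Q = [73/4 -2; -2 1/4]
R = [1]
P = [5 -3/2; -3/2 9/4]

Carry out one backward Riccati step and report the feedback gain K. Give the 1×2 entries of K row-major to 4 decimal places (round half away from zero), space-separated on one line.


BᵀP = [14.5000 -9.7500]
S = R + BᵀPB = [1] + [58.2500] = [59.2500]
BᵀPA = [16.8750 -67.7500]
K = S⁻¹·BᵀPA = [0.2848 -1.1435]
A−BK = [0.9304 -1.7131; 1.3544 -2.4304]
AᵀP(A−BK) = [4.7563 -8.8291; -8.8291 16.7806]
P' = Q + AᵀP(A−BK) = [23.0063 -10.8291; -10.8291 17.0306]
tr(P') = 40.0369

0.2848 -1.1435
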